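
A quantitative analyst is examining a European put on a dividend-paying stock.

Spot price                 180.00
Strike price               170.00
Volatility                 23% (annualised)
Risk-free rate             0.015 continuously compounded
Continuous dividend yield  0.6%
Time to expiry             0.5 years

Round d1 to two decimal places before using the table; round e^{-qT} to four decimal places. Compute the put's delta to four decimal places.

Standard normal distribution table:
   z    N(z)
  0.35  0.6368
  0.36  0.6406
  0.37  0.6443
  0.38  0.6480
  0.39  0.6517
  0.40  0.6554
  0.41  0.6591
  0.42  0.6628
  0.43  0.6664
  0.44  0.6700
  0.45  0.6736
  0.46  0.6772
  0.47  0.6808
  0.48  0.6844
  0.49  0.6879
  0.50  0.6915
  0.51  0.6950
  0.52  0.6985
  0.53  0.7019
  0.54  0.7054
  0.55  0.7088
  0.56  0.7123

-0.3218

T = 0.5;  σ√T = 0.1626
d₁ = [ln(180/170) + (0.015 − 0.006 + ½·0.23²)·0.5] / (σ√T) = (0.0572 + 0.0177) / 0.1626 = 0.4604 ≈ 0.46
N(d₁) = N(0.46) = 0.6772
Δ_put = e^(−qT)·(N(d₁) − 1) = 0.9970·(0.6772 − 1) = -0.3218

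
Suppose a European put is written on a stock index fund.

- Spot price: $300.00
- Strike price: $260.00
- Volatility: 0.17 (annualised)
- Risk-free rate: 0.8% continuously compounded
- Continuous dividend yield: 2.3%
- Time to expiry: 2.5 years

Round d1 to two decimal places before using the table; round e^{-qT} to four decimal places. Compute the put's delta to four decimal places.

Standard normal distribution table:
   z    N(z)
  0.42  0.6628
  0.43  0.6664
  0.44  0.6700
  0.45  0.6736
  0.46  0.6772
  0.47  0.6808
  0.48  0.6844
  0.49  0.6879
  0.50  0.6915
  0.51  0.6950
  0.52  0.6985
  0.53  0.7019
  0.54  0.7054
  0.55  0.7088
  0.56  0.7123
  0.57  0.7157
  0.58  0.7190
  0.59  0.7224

-0.2814

σ√T = 0.17·√2.5 = 0.2688
d₁ = [ln(300/260) + (0.008 − 0.023 + 0.17²/2)·2.5] / 0.2688 = [0.1431 − 0.0014] / 0.2688 = 0.5273 → 0.53
N(d₁) = N(0.53) = 0.7019
Δ_put = exp(−qT)·(N(d₁) − 1) = 0.9441·(0.7019 − 1) = -0.2814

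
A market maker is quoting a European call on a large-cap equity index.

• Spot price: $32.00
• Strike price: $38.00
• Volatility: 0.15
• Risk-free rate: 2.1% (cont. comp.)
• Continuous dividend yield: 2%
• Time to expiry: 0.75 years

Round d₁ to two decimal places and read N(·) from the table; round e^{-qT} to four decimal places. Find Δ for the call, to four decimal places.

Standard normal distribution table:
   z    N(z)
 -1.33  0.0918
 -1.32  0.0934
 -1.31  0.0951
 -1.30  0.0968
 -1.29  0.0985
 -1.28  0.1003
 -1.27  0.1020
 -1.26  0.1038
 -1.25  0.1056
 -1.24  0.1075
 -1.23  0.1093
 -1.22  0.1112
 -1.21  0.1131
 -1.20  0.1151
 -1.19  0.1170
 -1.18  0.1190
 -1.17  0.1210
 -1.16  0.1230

σ√T = 0.15·√0.75 = 0.1299
d₁ = [ln(32/38) + (0.021 − 0.02 + ½·0.15²)·0.75] / (σ√T) = (-0.1719 + 0.0092) / 0.1299 = -1.2522 ⇒ -1.25
N(d₁) = N(-1.25) = 0.1056
Δ_call = exp(−qT)·N(d₁) = 0.9851·0.1056 = 0.1040

0.1040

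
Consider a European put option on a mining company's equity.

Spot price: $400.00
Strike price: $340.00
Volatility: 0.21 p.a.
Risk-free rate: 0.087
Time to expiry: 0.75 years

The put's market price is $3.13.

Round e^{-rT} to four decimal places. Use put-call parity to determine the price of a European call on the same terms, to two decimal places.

$84.62

e^(−rT) = e^(−0.087·0.75) = 0.9368
Put-call parity: C − P = S − K·e^(−rT) = 400 − 340·0.9368 = 400 − 318.5120 = 81.4880
C = P + (C − P) = 3.13 + (81.4880) = 84.6180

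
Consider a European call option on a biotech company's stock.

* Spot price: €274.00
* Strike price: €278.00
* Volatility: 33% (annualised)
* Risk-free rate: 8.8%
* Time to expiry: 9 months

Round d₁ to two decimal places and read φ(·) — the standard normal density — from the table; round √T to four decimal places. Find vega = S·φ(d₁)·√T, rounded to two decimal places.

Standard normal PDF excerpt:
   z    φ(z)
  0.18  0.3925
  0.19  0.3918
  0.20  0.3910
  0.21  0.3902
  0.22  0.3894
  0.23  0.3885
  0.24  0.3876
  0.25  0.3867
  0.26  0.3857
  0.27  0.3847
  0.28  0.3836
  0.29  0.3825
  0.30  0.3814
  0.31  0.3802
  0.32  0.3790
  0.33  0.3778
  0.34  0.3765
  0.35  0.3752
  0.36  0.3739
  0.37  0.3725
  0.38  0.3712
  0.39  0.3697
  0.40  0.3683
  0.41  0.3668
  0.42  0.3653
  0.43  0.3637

89.93

σ√T = 0.33 × 0.8660 = 0.2858
d₁ = [ln(274/278) + (0.088 + ½·0.33²)·0.75] / (σ√T) = (-0.0145 + 0.1068) / 0.2858 = 0.3231 ⇒ 0.32
√T = √0.75 = 0.8660
φ(d₁) = φ(0.32) = 0.3790
vega = S·φ(d₁)·√T = 274·0.3790·0.8660 = 89.9306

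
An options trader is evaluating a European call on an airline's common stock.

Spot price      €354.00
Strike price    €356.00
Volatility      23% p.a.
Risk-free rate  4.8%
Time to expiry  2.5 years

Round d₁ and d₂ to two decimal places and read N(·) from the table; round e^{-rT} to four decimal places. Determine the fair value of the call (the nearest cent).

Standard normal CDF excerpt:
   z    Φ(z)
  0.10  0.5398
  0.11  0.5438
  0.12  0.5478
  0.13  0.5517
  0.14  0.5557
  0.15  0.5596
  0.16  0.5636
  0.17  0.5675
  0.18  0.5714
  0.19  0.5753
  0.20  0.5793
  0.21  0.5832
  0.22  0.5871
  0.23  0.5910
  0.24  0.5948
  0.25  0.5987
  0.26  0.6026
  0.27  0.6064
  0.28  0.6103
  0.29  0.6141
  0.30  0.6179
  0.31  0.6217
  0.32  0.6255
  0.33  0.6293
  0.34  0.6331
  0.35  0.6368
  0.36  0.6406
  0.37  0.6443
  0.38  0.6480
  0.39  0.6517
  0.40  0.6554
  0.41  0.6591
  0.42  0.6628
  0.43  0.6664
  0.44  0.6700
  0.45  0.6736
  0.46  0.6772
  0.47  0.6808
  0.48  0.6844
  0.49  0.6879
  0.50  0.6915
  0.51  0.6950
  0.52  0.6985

T = 2.5;  σ√T = 0.3637
d₁ = [ln(354/356) + (0.048 + 0.23²/2)·2.5] / 0.3637 = [-0.0056 + 0.1861] / 0.3637 = 0.4963 ≈ 0.50
d₂ = d₁ − σ√T = 0.4963 − 0.3637 = 0.1327 ≈ 0.13
e^(−rT) = e^(−0.048·2.5) = 0.8869
N(d₁) = N(0.50) = 0.6915;  N(d₂) = N(0.13) = 0.5517
C = 354·0.6915 − 356·0.8869·0.5517 = 244.7910 − 174.1918 = 70.5992

€70.60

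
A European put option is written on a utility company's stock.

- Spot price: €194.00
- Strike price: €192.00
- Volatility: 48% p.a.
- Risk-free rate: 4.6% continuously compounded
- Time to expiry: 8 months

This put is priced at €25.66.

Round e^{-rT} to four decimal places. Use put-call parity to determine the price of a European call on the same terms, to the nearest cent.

exp(−rT) = exp(−0.046·0.6667) = 0.9698
Put-call parity: C − P = S − K·e^(−rT) = 194 − 192·0.9698 = 194 − 186.2016 = 7.7984
C = P + (C − P) = 25.66 + (7.7984) = 33.4584

€33.46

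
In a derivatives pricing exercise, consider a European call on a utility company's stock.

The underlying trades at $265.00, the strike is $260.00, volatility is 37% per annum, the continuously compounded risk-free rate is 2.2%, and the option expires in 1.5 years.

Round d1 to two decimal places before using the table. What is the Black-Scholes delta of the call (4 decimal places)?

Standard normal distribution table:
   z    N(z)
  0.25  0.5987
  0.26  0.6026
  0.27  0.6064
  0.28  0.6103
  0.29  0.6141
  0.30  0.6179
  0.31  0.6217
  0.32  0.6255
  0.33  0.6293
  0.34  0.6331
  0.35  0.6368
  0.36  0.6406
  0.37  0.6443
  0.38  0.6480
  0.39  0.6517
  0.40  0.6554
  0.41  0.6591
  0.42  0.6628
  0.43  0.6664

T = 1.5;  σ√T = 0.4532
d₁ = [ln(265/260) + (0.022 + 0.37²/2)·1.5] / 0.4532 = [0.0190 + 0.1357] / 0.4532 = 0.3414 ⇒ 0.34
N(d₁) = N(0.34) = 0.6331
Δ_call = N(d₁) = 0.6331

0.6331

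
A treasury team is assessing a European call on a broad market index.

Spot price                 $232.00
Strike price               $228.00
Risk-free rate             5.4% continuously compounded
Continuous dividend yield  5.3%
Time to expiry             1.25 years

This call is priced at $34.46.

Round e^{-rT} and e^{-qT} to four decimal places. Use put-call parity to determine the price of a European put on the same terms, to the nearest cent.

e^(−qT) = e^(−0.053·1.25) = 0.9359;  e^(−rT) = e^(−0.054·1.25) = 0.9347
Put-call parity: C − P = S·e^(−qT) − K·e^(−rT) = 232·0.9359 − 228·0.9347 = 217.1288 − 213.1116 = 4.0172
P = C − (C − P) = 34.46 − (4.0172) = 30.4428

$30.44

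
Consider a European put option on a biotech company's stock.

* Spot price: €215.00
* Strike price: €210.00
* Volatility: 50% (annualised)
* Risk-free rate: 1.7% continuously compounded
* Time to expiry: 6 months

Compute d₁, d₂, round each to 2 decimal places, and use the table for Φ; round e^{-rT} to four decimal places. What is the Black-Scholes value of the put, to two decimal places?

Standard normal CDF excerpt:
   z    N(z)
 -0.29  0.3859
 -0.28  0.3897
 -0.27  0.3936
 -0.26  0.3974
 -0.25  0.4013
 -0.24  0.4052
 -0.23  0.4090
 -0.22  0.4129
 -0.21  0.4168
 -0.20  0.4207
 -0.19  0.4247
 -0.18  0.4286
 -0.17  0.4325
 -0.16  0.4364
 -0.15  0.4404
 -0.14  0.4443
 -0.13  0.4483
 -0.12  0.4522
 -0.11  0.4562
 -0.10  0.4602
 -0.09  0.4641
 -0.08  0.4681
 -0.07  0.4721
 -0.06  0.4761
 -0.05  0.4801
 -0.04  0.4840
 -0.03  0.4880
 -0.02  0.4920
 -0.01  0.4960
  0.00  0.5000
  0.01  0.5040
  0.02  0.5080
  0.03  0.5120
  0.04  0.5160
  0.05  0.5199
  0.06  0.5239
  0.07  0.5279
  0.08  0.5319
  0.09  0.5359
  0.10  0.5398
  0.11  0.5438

σ√T = 0.5 × 0.7071 = 0.3536
d₁ = [ln(215/210) + (0.017 + 0.5²/2)·0.5] / 0.3536 = [0.0235 + 0.0710] / 0.3536 = 0.2674 which rounds to 0.27
d₂ = d₁ − σ√T = 0.2674 − 0.3536 = -0.0862 which rounds to -0.09
exp(−rT) = exp(−0.017·0.5) = 0.9915
N(−d₂) = N(0.09) = 0.5359;  N(−d₁) = N(-0.27) = 0.3936
P = 210·0.9915·0.5359 − 215·0.3936 = 111.5824 − 84.6240 = 26.9584

€26.96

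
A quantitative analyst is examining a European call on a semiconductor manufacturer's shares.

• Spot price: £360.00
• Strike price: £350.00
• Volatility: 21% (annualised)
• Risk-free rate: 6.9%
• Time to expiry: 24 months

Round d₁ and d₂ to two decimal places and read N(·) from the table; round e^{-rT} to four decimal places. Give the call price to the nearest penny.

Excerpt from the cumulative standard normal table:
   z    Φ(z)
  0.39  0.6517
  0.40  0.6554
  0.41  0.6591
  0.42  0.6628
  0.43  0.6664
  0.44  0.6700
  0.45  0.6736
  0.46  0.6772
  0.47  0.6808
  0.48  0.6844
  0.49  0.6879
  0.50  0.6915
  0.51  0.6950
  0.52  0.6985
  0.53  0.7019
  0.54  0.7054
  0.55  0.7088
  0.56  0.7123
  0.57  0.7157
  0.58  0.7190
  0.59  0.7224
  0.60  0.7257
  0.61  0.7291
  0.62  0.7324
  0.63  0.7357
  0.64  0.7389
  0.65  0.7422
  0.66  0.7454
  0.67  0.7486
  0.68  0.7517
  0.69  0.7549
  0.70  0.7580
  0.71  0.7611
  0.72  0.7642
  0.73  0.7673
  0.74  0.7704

£73.05

T = 2;  σ√T = 0.2970
ln(S/K) + (r + σ²/2)T = ln(360/350) + (0.069 + 0.21²/2)·2 = 0.0282 + 0.1821 = 0.2103
d₁ = 0.2103 / 0.2970 = 0.7080 ≈ 0.71
d₂ = d₁ − σ√T = 0.7080 − 0.2970 = 0.4110 ≈ 0.41
exp(−rT) = exp(−0.069·2) = 0.8711
N(d₁) = N(0.71) = 0.7611;  N(d₂) = N(0.41) = 0.6591
C = 360·0.7611 − 350·0.8711·0.6591 = 273.9960 − 200.9497 = 73.0463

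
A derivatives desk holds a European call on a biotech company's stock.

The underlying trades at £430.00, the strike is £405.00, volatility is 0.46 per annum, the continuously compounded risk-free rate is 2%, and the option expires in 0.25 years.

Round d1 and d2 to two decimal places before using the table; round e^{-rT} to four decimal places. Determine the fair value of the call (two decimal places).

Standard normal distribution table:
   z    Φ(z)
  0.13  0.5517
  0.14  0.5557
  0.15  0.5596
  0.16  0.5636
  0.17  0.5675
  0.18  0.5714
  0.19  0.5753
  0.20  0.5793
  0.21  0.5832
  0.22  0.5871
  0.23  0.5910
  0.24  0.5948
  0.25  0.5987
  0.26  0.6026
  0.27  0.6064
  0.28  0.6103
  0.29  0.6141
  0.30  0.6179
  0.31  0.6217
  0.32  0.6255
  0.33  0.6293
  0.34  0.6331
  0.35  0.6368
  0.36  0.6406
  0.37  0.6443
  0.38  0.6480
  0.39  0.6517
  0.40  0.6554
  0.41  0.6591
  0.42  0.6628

£53.13

σ√T = 0.46·√0.25 = 0.2300
ln(S/K) + (r + σ²/2)T = ln(430/405) + (0.02 + 0.46²/2)·0.25 = 0.0599 + 0.0314 = 0.0913
d₁ = 0.0913 / 0.2300 = 0.3972 → 0.40
d₂ = d₁ − σ√T = 0.3972 − 0.2300 = 0.1672 → 0.17
exp(−rT) = exp(−0.02·0.25) = 0.9950
N(d₁) = N(0.40) = 0.6554;  N(d₂) = N(0.17) = 0.5675
C = 430·0.6554 − 405·0.9950·0.5675 = 281.8220 − 228.6883 = 53.1337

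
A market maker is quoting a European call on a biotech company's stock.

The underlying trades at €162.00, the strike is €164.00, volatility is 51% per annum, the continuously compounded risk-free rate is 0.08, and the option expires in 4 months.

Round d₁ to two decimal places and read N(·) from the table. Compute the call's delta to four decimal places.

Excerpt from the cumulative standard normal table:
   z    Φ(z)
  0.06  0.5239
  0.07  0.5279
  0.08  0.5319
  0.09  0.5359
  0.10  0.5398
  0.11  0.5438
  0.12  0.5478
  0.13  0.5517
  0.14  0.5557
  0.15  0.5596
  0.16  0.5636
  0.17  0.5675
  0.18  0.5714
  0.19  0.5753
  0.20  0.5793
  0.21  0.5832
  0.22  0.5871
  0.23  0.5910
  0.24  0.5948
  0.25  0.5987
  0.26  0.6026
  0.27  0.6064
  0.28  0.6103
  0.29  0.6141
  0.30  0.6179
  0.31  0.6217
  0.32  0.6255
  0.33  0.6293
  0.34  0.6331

T = 0.3333;  σ√T = 0.2944
d₁ = [ln(162/164) + (0.08 + 0.51²/2)·0.3333] / 0.2944 = [-0.0123 + 0.0700] / 0.2944 = 0.1961 which rounds to 0.20
N(d₁) = N(0.20) = 0.5793
Δ_call = N(d₁) = 0.5793

0.5793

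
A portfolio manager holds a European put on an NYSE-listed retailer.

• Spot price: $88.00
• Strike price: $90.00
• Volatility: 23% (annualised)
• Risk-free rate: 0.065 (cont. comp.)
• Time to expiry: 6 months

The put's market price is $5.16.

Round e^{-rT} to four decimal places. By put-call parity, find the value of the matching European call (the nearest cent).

e^(−rT) = e^(−0.065·0.5) = 0.9680
Put-call parity: C − P = S − K·e^(−rT) = 88 − 90·0.9680 = 88 − 87.1200 = 0.8800
C = P + (C − P) = 5.16 + (0.8800) = 6.0400

$6.04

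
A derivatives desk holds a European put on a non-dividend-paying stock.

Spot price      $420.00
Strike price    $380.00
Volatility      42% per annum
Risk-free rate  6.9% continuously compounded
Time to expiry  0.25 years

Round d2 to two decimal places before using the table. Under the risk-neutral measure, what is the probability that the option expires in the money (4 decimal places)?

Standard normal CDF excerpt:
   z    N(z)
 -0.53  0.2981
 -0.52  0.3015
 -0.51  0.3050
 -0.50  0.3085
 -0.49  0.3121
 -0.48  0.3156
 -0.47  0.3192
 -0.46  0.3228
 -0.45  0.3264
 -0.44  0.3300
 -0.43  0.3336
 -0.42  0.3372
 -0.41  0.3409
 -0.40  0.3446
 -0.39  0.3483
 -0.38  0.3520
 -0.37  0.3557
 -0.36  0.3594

0.3264

σ√T = 0.42 × 0.5000 = 0.2100
d₁ = [ln(420/380) + (0.069 + 0.42²/2)·0.25] / 0.2100 = [0.1001 + 0.0393] / 0.2100 = 0.6637 → 0.66
d₂ = d₁ − σ√T = 0.6637 − 0.2100 = 0.4537 → 0.45
Risk-neutral Pr[S_T < K] = N(−d₂) = N(-0.45) = 0.3264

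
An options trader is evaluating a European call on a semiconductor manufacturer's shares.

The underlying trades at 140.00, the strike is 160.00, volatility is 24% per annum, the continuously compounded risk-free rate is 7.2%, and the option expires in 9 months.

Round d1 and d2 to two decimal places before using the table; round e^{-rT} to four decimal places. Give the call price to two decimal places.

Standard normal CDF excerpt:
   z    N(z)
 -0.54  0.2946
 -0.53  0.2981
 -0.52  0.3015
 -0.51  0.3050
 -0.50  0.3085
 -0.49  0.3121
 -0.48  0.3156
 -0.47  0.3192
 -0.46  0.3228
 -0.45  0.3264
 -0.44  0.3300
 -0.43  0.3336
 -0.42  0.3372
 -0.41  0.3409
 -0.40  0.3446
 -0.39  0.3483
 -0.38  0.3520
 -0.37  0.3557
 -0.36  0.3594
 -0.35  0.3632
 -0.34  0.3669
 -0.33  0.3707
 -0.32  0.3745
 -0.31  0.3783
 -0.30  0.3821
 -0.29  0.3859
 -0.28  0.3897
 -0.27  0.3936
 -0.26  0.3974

7.25

σ√T = 0.24·√0.75 = 0.2078
ln(S/K) + (r + σ²/2)T = ln(140/160) + (0.072 + 0.24²/2)·0.75 = -0.1335 + 0.0756 = -0.0579
d₁ = -0.0579 / 0.2078 = -0.2787 ⇒ -0.28
d₂ = d₁ − σ√T = -0.2787 − 0.2078 = -0.4866 ⇒ -0.49
exp(−rT) = exp(−0.072·0.75) = 0.9474
C = 140·N(-0.28) − 160·0.9474·N(-0.49) = 140·0.3897 − 160·0.9474·0.3121 = 54.5580 − 47.3094 = 7.2486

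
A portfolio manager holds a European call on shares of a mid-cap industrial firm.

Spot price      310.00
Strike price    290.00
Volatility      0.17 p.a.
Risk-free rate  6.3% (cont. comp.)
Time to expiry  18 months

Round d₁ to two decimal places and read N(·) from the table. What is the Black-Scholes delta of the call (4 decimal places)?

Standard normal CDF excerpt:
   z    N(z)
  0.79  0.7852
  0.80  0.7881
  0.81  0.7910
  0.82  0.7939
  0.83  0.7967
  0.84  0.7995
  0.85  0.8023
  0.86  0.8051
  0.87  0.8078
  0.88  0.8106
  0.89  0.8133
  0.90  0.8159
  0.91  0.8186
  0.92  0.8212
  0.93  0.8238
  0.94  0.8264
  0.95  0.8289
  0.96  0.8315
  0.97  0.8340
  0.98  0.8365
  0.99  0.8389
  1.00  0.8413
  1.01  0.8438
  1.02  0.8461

T = 1.5;  σ√T = 0.2082
d₁ = [ln(310/290) + (0.063 + 0.17²/2)·1.5] / 0.2082 = [0.0667 + 0.1162] / 0.2082 = 0.8783 ≈ 0.88
N(d₁) = N(0.88) = 0.8106
Δ_call = N(d₁) = 0.8106

0.8106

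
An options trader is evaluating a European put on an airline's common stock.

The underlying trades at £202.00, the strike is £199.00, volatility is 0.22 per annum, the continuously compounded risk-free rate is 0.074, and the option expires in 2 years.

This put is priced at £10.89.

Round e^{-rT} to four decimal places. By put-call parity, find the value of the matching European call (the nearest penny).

exp(−rT) = exp(−0.074·2) = 0.8624
Put-call parity: C − P = S − K·e^(−rT) = 202 − 199·0.8624 = 202 − 171.6176 = 30.3824
C = P + (C − P) = 10.89 + (30.3824) = 41.2724

£41.27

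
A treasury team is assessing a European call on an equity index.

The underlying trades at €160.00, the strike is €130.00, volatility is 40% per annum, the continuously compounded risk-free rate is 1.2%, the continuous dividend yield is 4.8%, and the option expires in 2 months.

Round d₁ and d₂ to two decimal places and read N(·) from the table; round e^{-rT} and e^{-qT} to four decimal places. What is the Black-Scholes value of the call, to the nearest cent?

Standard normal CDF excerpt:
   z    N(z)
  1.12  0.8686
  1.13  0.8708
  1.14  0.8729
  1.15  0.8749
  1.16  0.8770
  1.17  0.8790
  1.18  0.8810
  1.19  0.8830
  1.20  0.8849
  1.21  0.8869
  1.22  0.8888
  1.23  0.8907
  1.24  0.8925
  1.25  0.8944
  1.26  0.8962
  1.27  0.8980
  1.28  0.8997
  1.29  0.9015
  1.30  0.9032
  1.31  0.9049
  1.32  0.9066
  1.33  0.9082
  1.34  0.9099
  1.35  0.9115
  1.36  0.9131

€30.39

σ√T = 0.4 × 0.4082 = 0.1633
d₁ = [ln(160/130) + (0.012 − 0.048 + 0.4²/2)·0.1667] / 0.1633 = [0.2076 + 0.0073] / 0.1633 = 1.3164 → 1.32
d₂ = d₁ − σ√T = 1.3164 − 0.1633 = 1.1531 → 1.15
e^(−qT) = e^(−0.048·0.1667) = 0.9920;  e^(−rT) = e^(−0.012·0.1667) = 0.9980
N(d₁) = N(1.32) = 0.9066;  N(d₂) = N(1.15) = 0.8749
C = 160·0.9920·0.9066 − 130·0.9980·0.8749 = 143.8956 − 113.5095 = 30.3860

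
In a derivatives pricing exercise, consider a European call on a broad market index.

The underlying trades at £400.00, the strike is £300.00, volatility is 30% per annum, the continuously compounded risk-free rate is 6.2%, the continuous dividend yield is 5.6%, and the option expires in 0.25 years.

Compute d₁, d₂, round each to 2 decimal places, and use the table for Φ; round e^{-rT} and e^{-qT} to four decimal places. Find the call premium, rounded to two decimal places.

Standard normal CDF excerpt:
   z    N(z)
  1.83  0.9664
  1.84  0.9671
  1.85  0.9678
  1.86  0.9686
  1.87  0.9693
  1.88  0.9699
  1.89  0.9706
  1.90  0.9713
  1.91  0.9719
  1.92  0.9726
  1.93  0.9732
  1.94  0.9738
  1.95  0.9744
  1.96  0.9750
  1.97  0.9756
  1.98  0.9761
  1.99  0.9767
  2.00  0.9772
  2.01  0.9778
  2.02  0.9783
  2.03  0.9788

£99.58

T = 0.25;  σ√T = 0.1500
d₁ = [ln(400/300) + (0.062 − 0.056 + 0.3²/2)·0.25] / 0.1500 = [0.2877 + 0.0127] / 0.1500 = 2.0029 ≈ 2.00
d₂ = d₁ − σ√T = 2.0029 − 0.1500 = 1.8529 ≈ 1.85
e^(−qT) = e^(−0.056·0.25) = 0.9861;  e^(−rT) = e^(−0.062·0.25) = 0.9846
N(d₁) = N(2.00) = 0.9772;  N(d₂) = N(1.85) = 0.9678
C = 400·0.9861·0.9772 − 300·0.9846·0.9678 = 385.4468 − 285.8688 = 99.5780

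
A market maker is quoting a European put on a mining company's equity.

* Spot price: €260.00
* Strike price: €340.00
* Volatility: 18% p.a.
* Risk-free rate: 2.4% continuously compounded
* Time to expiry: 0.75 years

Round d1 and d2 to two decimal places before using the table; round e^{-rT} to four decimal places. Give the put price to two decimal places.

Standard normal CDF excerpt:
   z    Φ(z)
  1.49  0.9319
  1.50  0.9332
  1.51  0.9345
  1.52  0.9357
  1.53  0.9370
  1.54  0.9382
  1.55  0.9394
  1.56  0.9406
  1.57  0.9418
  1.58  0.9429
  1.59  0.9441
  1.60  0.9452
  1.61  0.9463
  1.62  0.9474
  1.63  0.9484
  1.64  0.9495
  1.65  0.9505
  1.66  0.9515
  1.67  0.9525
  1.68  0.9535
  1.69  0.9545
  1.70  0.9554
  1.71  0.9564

σ√T = 0.18 × 0.8660 = 0.1559
d₁ = [ln(260/340) + (0.024 + 0.18²/2)·0.75] / 0.1559 = [-0.2683 + 0.0301] / 0.1559 = -1.5275 which rounds to -1.53
d₂ = d₁ − σ√T = -1.5275 − 0.1559 = -1.6834 which rounds to -1.68
exp(−rT) = exp(−0.024·0.75) = 0.9822
N(−d₂) = N(1.68) = 0.9535;  N(−d₁) = N(1.53) = 0.9370
P = 340·0.9822·0.9535 − 260·0.9370 = 318.4194 − 243.6200 = 74.7994

€74.80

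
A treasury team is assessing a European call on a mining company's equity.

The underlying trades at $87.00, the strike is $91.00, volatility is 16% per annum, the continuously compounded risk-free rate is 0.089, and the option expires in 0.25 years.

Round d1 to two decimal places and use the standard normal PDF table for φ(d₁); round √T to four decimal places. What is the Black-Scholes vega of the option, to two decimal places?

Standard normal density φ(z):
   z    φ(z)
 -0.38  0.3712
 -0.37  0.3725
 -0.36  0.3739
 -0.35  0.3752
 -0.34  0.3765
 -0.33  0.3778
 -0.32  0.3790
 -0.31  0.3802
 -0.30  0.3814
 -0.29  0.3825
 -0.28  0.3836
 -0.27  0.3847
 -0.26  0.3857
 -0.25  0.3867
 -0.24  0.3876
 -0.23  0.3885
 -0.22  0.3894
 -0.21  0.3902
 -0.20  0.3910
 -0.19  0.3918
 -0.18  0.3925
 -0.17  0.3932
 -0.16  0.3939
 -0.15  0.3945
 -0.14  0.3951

T = 0.25;  σ√T = 0.0800
d₁ = [ln(87/91) + (0.089 + 0.16²/2)·0.25] / 0.0800 = [-0.0450 + 0.0255] / 0.0800 = -0.2438 which rounds to -0.24
√T = √0.25 = 0.5000
φ(d₁) = φ(-0.24) = 0.3876
vega = S·φ(d₁)·√T = 87·0.3876·0.5000 = 16.8606
(The put has the same vega.)

16.86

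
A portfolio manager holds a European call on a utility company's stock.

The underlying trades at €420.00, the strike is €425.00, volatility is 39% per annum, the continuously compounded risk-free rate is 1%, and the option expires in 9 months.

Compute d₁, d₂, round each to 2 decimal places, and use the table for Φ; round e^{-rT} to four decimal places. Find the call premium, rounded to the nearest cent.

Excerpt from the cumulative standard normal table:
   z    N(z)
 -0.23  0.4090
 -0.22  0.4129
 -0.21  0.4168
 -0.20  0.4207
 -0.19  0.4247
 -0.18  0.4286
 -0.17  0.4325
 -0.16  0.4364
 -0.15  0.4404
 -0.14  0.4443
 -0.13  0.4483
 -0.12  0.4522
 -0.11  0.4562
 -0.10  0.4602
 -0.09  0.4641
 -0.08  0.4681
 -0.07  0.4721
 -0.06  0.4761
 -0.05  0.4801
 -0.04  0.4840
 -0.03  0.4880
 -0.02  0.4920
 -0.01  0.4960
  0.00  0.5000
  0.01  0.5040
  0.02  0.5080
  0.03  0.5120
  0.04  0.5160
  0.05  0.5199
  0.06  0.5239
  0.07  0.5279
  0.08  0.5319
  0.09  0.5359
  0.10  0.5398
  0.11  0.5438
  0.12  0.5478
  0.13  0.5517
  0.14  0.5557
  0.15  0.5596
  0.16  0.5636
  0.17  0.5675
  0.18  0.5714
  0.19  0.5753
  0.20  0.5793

σ√T = 0.39·√0.75 = 0.3377
d₁ = [ln(420/425) + (0.01 + ½·0.39²)·0.75] / (σ√T) = (-0.0118 + 0.0645) / 0.3377 = 0.1560 which rounds to 0.16
d₂ = 0.1560 − 0.3377 = -0.1817 which rounds to -0.18
exp(−rT) = exp(−0.01·0.75) = 0.9925
C = 420·N(0.16) − 425·0.9925·N(-0.18) = 420·0.5636 − 425·0.9925·0.4286 = 236.7120 − 180.7888 = 55.9232

€55.92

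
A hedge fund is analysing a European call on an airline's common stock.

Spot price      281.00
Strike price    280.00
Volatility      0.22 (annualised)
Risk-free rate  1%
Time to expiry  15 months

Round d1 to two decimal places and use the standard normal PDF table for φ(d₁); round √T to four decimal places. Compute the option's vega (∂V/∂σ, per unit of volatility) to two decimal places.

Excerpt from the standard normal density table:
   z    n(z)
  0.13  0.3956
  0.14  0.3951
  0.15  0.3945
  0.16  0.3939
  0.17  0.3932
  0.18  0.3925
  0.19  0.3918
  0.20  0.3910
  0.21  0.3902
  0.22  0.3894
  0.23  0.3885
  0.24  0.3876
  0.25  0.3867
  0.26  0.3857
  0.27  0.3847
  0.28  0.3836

123.09

σ√T = 0.22·√1.25 = 0.2460
ln(S/K) + (r + σ²/2)T = ln(281/280) + (0.01 + 0.22²/2)·1.25 = 0.0036 + 0.0428 = 0.0463
d₁ = 0.0463 / 0.2460 = 0.1883 ⇒ 0.19
√T = √1.25 = 1.1180
φ(d₁) = φ(0.19) = 0.3918
vega = S·φ(d₁)·√T = 281·0.3918·1.1180 = 123.0871
(Call and put vega coincide under Black-Scholes.)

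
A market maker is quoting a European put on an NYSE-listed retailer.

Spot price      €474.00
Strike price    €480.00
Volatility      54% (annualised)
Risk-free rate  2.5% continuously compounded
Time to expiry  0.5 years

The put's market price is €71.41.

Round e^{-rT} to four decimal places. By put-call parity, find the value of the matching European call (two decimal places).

exp(−rT) = exp(−0.025·0.5) = 0.9876
Put-call parity: C − P = S − K·e^(−rT) = 474 − 480·0.9876 = 474 − 474.0480 = -0.0480
C = P + (C − P) = 71.41 + (-0.0480) = 71.3620

€71.36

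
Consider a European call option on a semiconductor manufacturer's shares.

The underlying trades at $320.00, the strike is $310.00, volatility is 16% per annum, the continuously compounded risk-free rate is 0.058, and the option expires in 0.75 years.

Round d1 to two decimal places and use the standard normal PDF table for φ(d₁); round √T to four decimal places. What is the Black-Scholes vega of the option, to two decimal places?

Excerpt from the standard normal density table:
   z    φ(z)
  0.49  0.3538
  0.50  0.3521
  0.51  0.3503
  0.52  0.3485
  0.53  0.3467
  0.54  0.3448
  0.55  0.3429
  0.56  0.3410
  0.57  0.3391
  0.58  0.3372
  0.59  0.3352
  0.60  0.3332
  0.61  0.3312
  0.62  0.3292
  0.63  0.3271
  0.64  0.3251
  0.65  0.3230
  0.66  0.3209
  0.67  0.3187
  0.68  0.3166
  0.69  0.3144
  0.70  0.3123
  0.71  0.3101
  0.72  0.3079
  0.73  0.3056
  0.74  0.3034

91.78

T = 0.75;  σ√T = 0.1386
d₁ = [ln(320/310) + (0.058 + ½·0.16²)·0.75] / (σ√T) = (0.0317 + 0.0531) / 0.1386 = 0.6123 ⇒ 0.61
√T = √0.75 = 0.8660
φ(d₁) = φ(0.61) = 0.3312
vega = S·φ(d₁)·√T = 320·0.3312·0.8660 = 91.7821
(Call and put vega coincide under Black-Scholes.)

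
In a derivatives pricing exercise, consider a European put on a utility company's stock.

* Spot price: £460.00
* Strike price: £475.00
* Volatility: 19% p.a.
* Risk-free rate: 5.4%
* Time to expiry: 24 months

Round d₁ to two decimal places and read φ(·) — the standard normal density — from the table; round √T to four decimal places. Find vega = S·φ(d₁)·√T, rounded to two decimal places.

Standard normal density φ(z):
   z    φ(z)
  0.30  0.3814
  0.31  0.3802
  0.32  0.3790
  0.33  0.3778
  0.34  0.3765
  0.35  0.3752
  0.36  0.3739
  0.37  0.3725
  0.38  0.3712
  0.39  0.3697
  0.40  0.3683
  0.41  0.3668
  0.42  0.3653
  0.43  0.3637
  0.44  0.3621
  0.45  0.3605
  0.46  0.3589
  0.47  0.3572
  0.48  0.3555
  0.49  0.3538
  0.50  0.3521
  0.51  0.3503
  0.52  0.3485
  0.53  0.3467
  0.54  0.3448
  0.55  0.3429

237.64

σ√T = 0.19 × 1.4142 = 0.2687
ln(S/K) + (r + σ²/2)T = ln(460/475) + (0.054 + 0.19²/2)·2 = -0.0321 + 0.1441 = 0.1120
d₁ = 0.1120 / 0.2687 = 0.4169 which rounds to 0.42
√T = √2 = 1.4142
φ(d₁) = φ(0.42) = 0.3653
vega = S·φ(d₁)·√T = 460·0.3653·1.4142 = 237.6393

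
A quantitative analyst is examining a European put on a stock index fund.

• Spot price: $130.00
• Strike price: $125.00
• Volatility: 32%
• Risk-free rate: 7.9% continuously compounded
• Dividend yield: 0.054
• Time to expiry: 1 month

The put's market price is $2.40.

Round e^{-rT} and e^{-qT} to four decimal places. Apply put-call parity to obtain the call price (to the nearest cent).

$7.64

exp(−qT) = exp(−0.054·0.08333) = 0.9955;  exp(−rT) = exp(−0.079·0.08333) = 0.9934
Put-call parity: C − P = S·e^(−qT) − K·e^(−rT) = 130·0.9955 − 125·0.9934 = 129.4150 − 124.1750 = 5.2400
C = P + (C − P) = 2.40 + (5.2400) = 7.6400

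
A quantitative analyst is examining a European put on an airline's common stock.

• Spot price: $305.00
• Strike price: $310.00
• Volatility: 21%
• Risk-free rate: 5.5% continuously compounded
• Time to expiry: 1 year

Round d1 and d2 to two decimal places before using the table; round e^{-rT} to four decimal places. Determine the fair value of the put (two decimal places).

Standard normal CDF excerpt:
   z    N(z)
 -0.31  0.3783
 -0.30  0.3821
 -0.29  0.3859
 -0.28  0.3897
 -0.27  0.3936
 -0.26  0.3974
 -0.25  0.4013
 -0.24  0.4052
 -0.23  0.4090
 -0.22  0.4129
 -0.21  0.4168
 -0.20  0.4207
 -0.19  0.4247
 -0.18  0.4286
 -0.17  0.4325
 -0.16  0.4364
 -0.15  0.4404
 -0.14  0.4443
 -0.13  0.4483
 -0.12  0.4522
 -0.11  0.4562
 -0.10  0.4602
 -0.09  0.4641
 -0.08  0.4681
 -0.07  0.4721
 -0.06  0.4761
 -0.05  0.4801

σ√T = 0.21·√1 = 0.2100
ln(S/K) + (r + σ²/2)T = ln(305/310) + (0.055 + 0.21²/2)·1 = -0.0163 + 0.0770 = 0.0608
d₁ = 0.0608 / 0.2100 = 0.2895 ⇒ 0.29
d₂ = d₁ − σ√T = 0.2895 − 0.2100 = 0.0795 ⇒ 0.08
exp(−rT) = exp(−0.055·1) = 0.9465
N(−d₂) = N(-0.08) = 0.4681;  N(−d₁) = N(-0.29) = 0.3859
P = 310·0.9465·0.4681 − 305·0.3859 = 137.3476 − 117.6995 = 19.6481

$19.65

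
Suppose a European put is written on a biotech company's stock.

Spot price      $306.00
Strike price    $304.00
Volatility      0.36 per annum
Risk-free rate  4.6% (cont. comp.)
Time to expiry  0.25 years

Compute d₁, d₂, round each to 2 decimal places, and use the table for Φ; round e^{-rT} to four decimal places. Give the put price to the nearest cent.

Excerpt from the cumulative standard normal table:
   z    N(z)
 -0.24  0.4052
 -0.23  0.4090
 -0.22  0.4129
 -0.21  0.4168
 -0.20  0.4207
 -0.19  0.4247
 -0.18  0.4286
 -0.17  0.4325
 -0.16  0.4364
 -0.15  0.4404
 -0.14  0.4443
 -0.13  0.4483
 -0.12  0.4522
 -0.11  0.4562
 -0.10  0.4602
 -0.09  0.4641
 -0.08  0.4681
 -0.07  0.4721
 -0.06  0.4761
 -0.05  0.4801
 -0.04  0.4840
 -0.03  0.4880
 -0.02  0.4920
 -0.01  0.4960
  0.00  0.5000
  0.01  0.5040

σ√T = 0.36 × 0.5000 = 0.1800
d₁ = [ln(306/304) + (0.046 + ½·0.36²)·0.25] / (σ√T) = (0.0066 + 0.0277) / 0.1800 = 0.1903 ⇒ 0.19
d₂ = 0.1903 − 0.1800 = 0.0103 ⇒ 0.01
exp(−rT) = exp(−0.046·0.25) = 0.9886
N(−d₂) = N(-0.01) = 0.4960;  N(−d₁) = N(-0.19) = 0.4247
P = 304·0.9886·0.4960 − 306·0.4247 = 149.0651 − 129.9582 = 19.1069

$19.11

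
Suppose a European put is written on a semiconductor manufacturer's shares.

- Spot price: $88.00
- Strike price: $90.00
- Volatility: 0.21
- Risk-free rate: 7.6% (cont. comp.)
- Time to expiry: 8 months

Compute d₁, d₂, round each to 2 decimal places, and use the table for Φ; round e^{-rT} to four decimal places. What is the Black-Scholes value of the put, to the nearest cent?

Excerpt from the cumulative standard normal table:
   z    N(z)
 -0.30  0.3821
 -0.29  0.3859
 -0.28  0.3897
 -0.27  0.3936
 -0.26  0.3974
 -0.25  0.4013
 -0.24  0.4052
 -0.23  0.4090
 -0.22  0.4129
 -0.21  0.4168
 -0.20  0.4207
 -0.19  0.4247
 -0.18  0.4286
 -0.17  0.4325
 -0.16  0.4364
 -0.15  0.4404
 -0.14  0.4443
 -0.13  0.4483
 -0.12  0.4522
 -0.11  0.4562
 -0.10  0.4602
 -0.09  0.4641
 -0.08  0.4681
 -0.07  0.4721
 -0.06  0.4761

T = 0.6667;  σ√T = 0.1715
ln(S/K) + (r + σ²/2)T = ln(88/90) + (0.076 + 0.21²/2)·0.6667 = -0.0225 + 0.0654 = 0.0429
d₁ = 0.0429 / 0.1715 = 0.2502 which rounds to 0.25
d₂ = d₁ − σ√T = 0.2502 − 0.1715 = 0.0787 which rounds to 0.08
e^(−rT) = e^(−0.076·0.6667) = 0.9506
N(−d₂) = N(-0.08) = 0.4681;  N(−d₁) = N(-0.25) = 0.4013
P = 90·0.9506·0.4681 − 88·0.4013 = 40.0478 − 35.3144 = 4.7334

$4.73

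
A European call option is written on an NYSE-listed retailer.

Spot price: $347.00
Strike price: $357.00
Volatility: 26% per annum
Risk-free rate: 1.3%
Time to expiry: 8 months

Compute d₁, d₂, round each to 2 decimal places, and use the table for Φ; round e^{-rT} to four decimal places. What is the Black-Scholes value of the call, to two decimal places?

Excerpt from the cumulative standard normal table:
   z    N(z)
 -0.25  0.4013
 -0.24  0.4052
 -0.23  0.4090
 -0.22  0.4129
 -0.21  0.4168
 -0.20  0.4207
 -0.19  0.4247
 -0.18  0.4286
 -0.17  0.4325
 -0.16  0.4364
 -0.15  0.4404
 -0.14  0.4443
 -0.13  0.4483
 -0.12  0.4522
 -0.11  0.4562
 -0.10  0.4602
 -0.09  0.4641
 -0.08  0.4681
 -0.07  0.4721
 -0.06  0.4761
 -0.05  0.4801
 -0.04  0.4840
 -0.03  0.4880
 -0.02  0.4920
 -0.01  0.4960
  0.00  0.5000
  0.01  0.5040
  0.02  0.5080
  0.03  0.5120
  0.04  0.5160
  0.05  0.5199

σ√T = 0.26 × 0.8165 = 0.2123
ln(S/K) + (r + σ²/2)T = ln(347/357) + (0.013 + 0.26²/2)·0.6667 = -0.0284 + 0.0312 = 0.0028
d₁ = 0.0028 / 0.2123 = 0.0131 → 0.01
d₂ = d₁ − σ√T = 0.0131 − 0.2123 = -0.1992 → -0.20
e^(−rT) = e^(−0.013·0.6667) = 0.9914
N(d₁) = N(0.01) = 0.5040;  N(d₂) = N(-0.20) = 0.4207
C = 347·0.5040 − 357·0.9914·0.4207 = 174.8880 − 148.8983 = 25.9897

$25.99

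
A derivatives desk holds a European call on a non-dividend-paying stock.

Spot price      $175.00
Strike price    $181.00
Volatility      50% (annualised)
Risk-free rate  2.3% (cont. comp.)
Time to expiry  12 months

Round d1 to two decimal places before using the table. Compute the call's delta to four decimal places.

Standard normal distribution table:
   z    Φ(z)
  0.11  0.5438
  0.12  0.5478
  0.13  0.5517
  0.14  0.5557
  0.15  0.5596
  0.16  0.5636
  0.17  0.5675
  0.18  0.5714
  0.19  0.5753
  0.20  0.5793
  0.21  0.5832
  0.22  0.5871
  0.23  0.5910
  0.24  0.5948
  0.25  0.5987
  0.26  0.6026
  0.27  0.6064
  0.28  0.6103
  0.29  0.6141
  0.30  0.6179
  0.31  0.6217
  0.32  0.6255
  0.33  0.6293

0.5910

T = 1;  σ√T = 0.5000
d₁ = [ln(175/181) + (0.023 + 0.5²/2)·1] / 0.5000 = [-0.0337 + 0.1480] / 0.5000 = 0.2286 ≈ 0.23
N(d₁) = N(0.23) = 0.5910
Δ_call = N(d₁) = 0.5910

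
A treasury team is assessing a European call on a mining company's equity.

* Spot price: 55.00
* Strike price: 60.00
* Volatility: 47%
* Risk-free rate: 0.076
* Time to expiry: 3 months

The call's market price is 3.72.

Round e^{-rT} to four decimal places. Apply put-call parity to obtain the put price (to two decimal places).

e^(−rT) = e^(−0.076·0.25) = 0.9812
Put-call parity: C − P = S − K·e^(−rT) = 55 − 60·0.9812 = 55 − 58.8720 = -3.8720
P = C − (C − P) = 3.72 − (-3.8720) = 7.5920

7.59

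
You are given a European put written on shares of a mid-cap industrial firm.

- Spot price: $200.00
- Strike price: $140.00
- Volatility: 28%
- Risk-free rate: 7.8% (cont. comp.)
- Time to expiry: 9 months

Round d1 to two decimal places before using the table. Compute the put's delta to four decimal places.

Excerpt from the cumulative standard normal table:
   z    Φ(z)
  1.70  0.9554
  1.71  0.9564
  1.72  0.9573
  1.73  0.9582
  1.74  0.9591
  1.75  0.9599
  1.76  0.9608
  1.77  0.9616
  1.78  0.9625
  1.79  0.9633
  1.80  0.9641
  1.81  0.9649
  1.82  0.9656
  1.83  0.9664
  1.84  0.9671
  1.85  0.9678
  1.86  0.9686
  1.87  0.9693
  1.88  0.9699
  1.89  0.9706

σ√T = 0.28·√0.75 = 0.2425
d₁ = [ln(200/140) + (0.078 + ½·0.28²)·0.75] / (σ√T) = (0.3567 + 0.0879) / 0.2425 = 1.8334 ≈ 1.83
N(d₁) = N(1.83) = 0.9664
Δ_put = N(d₁) − 1 = 0.9664 − 1 = -0.0336

-0.0336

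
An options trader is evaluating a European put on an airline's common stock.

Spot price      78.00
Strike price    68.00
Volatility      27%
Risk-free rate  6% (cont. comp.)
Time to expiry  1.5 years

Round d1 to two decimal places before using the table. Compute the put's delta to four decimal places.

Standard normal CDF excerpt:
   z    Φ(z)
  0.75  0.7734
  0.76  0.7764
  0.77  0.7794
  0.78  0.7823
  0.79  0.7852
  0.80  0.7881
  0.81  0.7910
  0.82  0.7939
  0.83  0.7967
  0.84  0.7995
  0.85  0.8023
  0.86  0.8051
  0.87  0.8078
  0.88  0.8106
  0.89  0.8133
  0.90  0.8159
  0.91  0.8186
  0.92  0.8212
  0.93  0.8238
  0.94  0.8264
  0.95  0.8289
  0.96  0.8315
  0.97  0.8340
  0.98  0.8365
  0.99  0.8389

-0.1977

σ√T = 0.27·√1.5 = 0.3307
d₁ = [ln(78/68) + (0.06 + 0.27²/2)·1.5] / 0.3307 = [0.1372 + 0.1447] / 0.3307 = 0.8524 ≈ 0.85
N(d₁) = N(0.85) = 0.8023
Δ_put = N(d₁) − 1 = 0.8023 − 1 = -0.1977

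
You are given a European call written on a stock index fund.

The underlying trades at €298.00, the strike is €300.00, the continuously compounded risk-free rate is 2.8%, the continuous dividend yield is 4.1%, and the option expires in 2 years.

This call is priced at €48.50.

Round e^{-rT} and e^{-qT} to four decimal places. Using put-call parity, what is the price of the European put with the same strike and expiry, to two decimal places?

e^(−qT) = e^(−0.041·2) = 0.9213;  e^(−rT) = e^(−0.028·2) = 0.9455
Put-call parity: C − P = S·e^(−qT) − K·e^(−rT) = 298·0.9213 − 300·0.9455 = 274.5474 − 283.6500 = -9.1026
P = C − (C − P) = 48.50 − (-9.1026) = 57.6026

€57.60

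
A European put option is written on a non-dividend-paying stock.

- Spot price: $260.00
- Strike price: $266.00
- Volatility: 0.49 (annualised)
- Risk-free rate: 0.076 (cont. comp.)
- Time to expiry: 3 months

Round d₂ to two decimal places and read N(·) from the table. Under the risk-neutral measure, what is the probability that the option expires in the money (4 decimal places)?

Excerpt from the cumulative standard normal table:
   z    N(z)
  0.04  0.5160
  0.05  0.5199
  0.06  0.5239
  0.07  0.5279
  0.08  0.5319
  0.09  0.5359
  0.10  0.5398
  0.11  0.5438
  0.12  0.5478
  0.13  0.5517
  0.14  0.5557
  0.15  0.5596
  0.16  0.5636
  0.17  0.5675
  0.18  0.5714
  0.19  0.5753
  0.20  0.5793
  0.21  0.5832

0.5557

σ√T = 0.49 × 0.5000 = 0.2450
d₁ = [ln(260/266) + (0.076 + 0.49²/2)·0.25] / 0.2450 = [-0.0228 + 0.0490] / 0.2450 = 0.1069 → 0.11
d₂ = d₁ − σ√T = 0.1069 − 0.2450 = -0.1381 → -0.14
Pr(exercise) under Q = N(−d₂) = N(0.14) = 0.5557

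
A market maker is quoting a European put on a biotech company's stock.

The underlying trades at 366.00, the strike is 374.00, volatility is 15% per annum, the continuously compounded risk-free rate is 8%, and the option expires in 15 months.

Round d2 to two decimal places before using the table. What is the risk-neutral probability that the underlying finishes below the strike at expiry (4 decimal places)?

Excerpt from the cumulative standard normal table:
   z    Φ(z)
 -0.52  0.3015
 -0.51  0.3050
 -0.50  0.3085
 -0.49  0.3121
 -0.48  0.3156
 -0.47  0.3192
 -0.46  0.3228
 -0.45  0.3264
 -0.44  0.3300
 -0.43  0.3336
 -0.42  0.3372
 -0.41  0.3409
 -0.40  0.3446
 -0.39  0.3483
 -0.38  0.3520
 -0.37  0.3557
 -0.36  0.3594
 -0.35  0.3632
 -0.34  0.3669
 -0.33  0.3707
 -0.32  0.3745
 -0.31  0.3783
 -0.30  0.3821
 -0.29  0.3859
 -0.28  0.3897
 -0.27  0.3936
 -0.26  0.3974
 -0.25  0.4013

σ√T = 0.15·√1.25 = 0.1677
d₁ = [ln(366/374) + (0.08 + ½·0.15²)·1.25] / (σ√T) = (-0.0216 + 0.1141) / 0.1677 = 0.5512 ⇒ 0.55
d₂ = 0.5512 − 0.1677 = 0.3835 ⇒ 0.38
Risk-neutral Pr[S_T < K] = N(−d₂) = N(-0.38) = 0.3520

0.3520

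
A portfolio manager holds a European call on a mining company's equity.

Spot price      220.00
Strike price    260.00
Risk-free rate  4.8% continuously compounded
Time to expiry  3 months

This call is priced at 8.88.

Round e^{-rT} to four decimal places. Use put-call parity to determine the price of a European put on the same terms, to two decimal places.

45.79

e^(−rT) = e^(−0.048·0.25) = 0.9881
Put-call parity: C − P = S − K·e^(−rT) = 220 − 260·0.9881 = 220 − 256.9060 = -36.9060
P = C − (C − P) = 8.88 − (-36.9060) = 45.7860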